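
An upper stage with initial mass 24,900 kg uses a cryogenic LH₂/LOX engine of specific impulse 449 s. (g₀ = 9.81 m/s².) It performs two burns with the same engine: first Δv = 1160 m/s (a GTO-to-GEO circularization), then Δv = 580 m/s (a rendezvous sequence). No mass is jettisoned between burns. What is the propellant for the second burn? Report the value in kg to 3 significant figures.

propellant for the second burn ≈ 2360 kg

v_e = Isp · g₀ = 449 × 9.81 = 4404.7 m/s.
After the first burn: m = 24900 × exp(−1160/4404.7) = 24900 × 0.76847 = 19,134.9 kg.
After the second burn: m = 19,134.9 × exp(−580/4404.7) = 19,134.9 × 0.87662 = 16,774 kg.
Second-burn propellant = 19,134.9 − 16,774 = 2,360.9 kg.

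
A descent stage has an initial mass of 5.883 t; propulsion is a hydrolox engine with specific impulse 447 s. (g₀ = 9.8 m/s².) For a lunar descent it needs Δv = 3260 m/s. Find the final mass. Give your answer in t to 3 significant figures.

v_e = Isp · g₀ = 447 × 9.8 = 4380.6 m/s.
From the ideal rocket equation, m₀/m_f = exp(Δv / v_e) = exp(3260 / 4380.6) = exp(0.7442) = 2.1047.
m_f = m₀ / 2.1047 = 5.883 / 2.1047 = 2.79517 t.

final mass ≈ 2.80 t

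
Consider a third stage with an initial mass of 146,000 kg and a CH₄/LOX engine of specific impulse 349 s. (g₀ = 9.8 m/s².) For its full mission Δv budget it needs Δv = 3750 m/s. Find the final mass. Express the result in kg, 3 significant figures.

final mass ≈ 48800 kg

v_e = Isp · g₀ = 349 × 9.8 = 3420.2 m/s.
m₀/m_f = exp(Δv / v_e) = exp(3750 / 3420.2) = exp(1.0964) = 2.9935.
m_f = m₀ / 2.9935 = 146,000 / 2.9935 = 48,772.3 kg.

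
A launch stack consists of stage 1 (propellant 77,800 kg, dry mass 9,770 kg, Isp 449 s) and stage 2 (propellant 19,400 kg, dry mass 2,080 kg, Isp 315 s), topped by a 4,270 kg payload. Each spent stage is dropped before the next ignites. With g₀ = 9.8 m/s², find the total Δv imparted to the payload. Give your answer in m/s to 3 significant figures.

Ignition mass of stage 1 = 77,800+9,770 + 19,400+2,080 + 4,270 = 113,320 kg.
Stage 1: m₀ = 113,320 kg, m_f = 113,320 − 77,800 = 35,520 kg; Δv = 449×9.8×ln(3.19) = 4400.2×1.1601 ≈ 5105 m/s.
Stage 2: m₀ = 25,750 kg, m_f = 25,750 − 19,400 = 6,350 kg; Δv = 315×9.8×ln(4.055) = 3087.0×1.4000 ≈ 4322 m/s.
Total Δv = 5105 + 4322 = 9427 m/s.

Δv ≈ 9430 m/s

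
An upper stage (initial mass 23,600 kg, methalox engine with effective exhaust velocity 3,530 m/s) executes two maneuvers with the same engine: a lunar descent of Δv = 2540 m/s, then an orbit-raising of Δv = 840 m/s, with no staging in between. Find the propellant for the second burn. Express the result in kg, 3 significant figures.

propellant for the second burn ≈ 2430 kg

After the first burn: m = 23600 × exp(−2540/3530.0) = 23600 × 0.48697 = 11,492.5 kg.
After the second burn: m = 11,492.5 × exp(−840/3530.0) = 11,492.5 × 0.78823 = 9,058.73 kg.
Second-burn propellant = 11,492.5 − 9,058.73 = 2,433.77 kg.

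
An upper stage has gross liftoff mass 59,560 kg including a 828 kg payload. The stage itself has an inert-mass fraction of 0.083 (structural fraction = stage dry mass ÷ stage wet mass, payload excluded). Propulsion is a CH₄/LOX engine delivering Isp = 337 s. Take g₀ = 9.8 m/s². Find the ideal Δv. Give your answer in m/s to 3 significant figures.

Δv ≈ 7750 m/s

Stage wet mass = m₀ − payload = 59,560 − 828 = 58,732 kg.
Stage dry mass = ε × stage wet mass = 0.083 × 58,732 = 4,874.76 kg.
Burnout mass m_f = stage dry + payload = 4,874.76 + 828 = 5,702.76 kg.
v_e = Isp · g₀ = 337 × 9.8 = 3302.6 m/s.
By the Tsiolkovsky rocket equation, Δv = v_e · ln(59,560/5,702.76) = 3302.6 × ln(10.44) = 3302.6 × 2.3460 ≈ 7748 m/s.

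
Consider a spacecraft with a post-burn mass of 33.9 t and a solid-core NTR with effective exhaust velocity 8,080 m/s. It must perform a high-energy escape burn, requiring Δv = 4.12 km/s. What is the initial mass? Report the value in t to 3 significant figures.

Using Δv = v_e ln(m₀/m_f): m₀/m_f = exp(Δv / v_e) = exp(4120 / 8080.0) = exp(0.5099) = 1.6651.
m₀ = m_f × 1.6651 = 33.9 × 1.6651 = 56.4469 t.

initial mass ≈ 56.4 t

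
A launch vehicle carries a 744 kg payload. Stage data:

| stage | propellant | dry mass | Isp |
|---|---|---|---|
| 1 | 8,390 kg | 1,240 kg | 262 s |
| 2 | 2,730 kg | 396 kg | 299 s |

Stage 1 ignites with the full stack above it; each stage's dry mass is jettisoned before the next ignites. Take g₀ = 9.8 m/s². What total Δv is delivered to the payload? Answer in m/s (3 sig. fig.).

Δv ≈ 6080 m/s

Ignition mass of stage 1 = 8,390+1,240 + 2,730+396 + 744 = 13,500 kg.
Stage 1: m₀ = 13,500 kg, m_f = 13,500 − 8,390 = 5,110 kg; Δv = 262×9.8×ln(2.642) = 2567.6×0.9715 ≈ 2494 m/s.
Stage 2: m₀ = 3,870 kg, m_f = 3,870 − 2,730 = 1,140 kg; Δv = 299×9.8×ln(3.395) = 2930.2×1.2222 ≈ 3581 m/s.
Total Δv = 2494 + 3581 = 6075 m/s.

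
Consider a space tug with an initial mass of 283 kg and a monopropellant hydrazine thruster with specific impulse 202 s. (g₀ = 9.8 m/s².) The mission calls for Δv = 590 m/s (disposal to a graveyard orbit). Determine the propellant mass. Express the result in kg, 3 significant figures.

v_e = Isp · g₀ = 202 × 9.8 = 1979.6 m/s.
By the Tsiolkovsky rocket equation, m₀/m_f = exp(Δv / v_e) = exp(590 / 1979.6) = exp(0.2980) = 1.3472.
m_f = 283 / 1.3472 = 210.065 kg, so propellant = m₀ − m_f = 283 − 210.065 = 72.935 kg.

propellant mass ≈ 72.9 kg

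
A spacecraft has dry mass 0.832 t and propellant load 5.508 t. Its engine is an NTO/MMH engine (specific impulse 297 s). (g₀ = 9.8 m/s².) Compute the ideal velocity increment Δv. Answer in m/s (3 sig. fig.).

v_e = Isp · g₀ = 297 × 9.8 = 2910.6 m/s.
m₀ = m_dry + m_prop = 0.832 + 5.508 = 6.34 t.
Δv = v_e · ln(m₀/m_f) = 2910.6 × ln(7.62) = 2910.6 × 2.0308 ≈ 5910.9 m/s.

Δv ≈ 5910 m/s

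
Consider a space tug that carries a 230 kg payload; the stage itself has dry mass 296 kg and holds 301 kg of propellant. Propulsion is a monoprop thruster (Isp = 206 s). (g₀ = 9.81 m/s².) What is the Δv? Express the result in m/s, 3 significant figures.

v_e = Isp · g₀ = 206 × 9.81 = 2020.9 m/s.
m₀ = payload + dry + propellant = 230 + 296 + 301 = 827 kg.
m_f = payload + dry = 230 + 296 = 526 kg.
Rocket equation: Δv = v_e · ln(m₀/m_f) = 2020.9 × ln(1.572) = 2020.9 × 0.4525 ≈ 914.4 m/s.

Δv ≈ 914 m/s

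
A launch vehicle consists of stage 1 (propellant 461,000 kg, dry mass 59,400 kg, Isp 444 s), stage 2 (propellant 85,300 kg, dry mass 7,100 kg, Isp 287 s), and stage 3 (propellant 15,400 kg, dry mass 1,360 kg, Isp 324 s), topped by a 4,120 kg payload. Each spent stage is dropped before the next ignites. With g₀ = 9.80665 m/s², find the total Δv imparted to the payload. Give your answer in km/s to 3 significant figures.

Ignition mass of stage 1 = 461,000+59,400 + 85,300+7,100 + 15,400+1,360 + 4,120 = 633,680 kg.
Stage 1: m₀ = 633,680 kg, m_f = 633,680 − 461,000 = 172,680 kg; Δv = 444×9.80665×ln(3.67) = 4354.2×1.3001 ≈ 5661 m/s.
Stage 2: m₀ = 113,280 kg, m_f = 113,280 − 85,300 = 27,980 kg; Δv = 287×9.80665×ln(4.049) = 2814.5×1.3984 ≈ 3936 m/s.
Stage 3: m₀ = 20,880 kg, m_f = 20,880 − 15,400 = 5,480 kg; Δv = 324×9.80665×ln(3.81) = 3177.4×1.3377 ≈ 4250 m/s.
Total Δv = 5661 + 3936 + 4250 = 13847 m/s.

Δv ≈ 13.8 km/s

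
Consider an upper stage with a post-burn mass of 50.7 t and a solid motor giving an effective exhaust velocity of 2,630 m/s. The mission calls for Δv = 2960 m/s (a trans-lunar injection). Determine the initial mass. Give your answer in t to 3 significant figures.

initial mass ≈ 156 t

By the Tsiolkovsky rocket equation, m₀/m_f = exp(Δv / v_e) = exp(2960 / 2630.0) = exp(1.1255) = 3.0817.
m₀ = m_f × 3.0817 = 50.7 × 3.0817 = 156.242 t.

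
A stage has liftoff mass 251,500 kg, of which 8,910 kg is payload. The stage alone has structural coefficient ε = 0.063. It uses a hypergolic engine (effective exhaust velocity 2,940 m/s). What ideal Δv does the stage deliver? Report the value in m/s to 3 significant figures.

Δv ≈ 6880 m/s

Stage wet mass = m₀ − payload = 251,500 − 8,910 = 242,590 kg.
Stage dry mass = ε × stage wet mass = 0.063 × 242,590 = 15,283.2 kg.
Burnout mass m_f = stage dry + payload = 15,283.2 + 8,910 = 24,193.2 kg.
Using Δv = v_e ln(m₀/m_f): Δv = v_e · ln(251,500/24,193.2) = 2940.0 × ln(10.4) = 2940.0 × 2.3414 ≈ 6884 m/s.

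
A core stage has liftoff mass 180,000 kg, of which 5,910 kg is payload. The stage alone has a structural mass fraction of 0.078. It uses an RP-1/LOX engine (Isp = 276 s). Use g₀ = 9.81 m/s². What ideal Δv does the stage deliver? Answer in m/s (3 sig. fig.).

Δv ≈ 6020 m/s

Stage wet mass = m₀ − payload = 180,000 − 5,910 = 174,090 kg.
Stage dry mass = ε × stage wet mass = 0.078 × 174,090 = 13,579 kg.
Burnout mass m_f = stage dry + payload = 13,579 + 5,910 = 19,489 kg.
v_e = Isp · g₀ = 276 × 9.81 = 2707.6 m/s.
By the Tsiolkovsky rocket equation, Δv = v_e · ln(180,000/19,489) = 2707.6 × ln(9.236) = 2707.6 × 2.2231 ≈ 6019 m/s.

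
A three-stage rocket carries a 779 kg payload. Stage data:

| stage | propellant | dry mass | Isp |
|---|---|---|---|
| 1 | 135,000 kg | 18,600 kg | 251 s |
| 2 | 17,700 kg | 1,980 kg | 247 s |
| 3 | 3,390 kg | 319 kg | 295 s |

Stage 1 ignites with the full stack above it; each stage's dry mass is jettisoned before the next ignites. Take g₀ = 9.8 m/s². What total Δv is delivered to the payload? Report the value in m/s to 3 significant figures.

Ignition mass of stage 1 = 135,000+18,600 + 17,700+1,980 + 3,390+319 + 779 = 177,768 kg.
Stage 1: m₀ = 177,768 kg, m_f = 177,768 − 135,000 = 42,768 kg; Δv = 251×9.8×ln(4.157) = 2459.8×1.4247 ≈ 3504 m/s.
Stage 2: m₀ = 24,168 kg, m_f = 24,168 − 17,700 = 6,468 kg; Δv = 247×9.8×ln(3.737) = 2420.6×1.3182 ≈ 3191 m/s.
Stage 3: m₀ = 4,488 kg, m_f = 4,488 − 3,390 = 1,098 kg; Δv = 295×9.8×ln(4.087) = 2891.0×1.4079 ≈ 4070 m/s.
Total Δv = 3504 + 3191 + 4070 = 10765 m/s.

Δv ≈ 10800 m/s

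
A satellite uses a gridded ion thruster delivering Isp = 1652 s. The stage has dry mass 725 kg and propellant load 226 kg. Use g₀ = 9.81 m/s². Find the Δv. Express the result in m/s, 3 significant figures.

Δv ≈ 4400 m/s

v_e = Isp · g₀ = 1652 × 9.81 = 16206.1 m/s.
m₀ = m_dry + m_prop = 725 + 226 = 951 kg.
Rocket equation: Δv = v_e · ln(m₀/m_f) = 16206.1 × ln(1.312) = 16206.1 × 0.2713 ≈ 4397.4 m/s.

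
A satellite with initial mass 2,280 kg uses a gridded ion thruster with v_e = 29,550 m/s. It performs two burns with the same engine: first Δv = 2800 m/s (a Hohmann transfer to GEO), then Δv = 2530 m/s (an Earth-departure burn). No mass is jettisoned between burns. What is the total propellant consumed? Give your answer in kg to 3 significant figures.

After the first burn: m = 2280 × exp(−2800/29550.0) = 2280 × 0.90960 = 2,073.89 kg.
After the second burn: m = 2,073.89 × exp(−2530/29550.0) = 2,073.89 × 0.91795 = 1,903.73 kg.
Total propellant = m₀ − m_final = 2280 − 1,903.73 = 376.27 kg.

total propellant consumed ≈ 376 kg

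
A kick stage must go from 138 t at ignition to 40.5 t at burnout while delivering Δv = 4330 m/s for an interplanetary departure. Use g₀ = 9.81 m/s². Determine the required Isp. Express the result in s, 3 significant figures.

ln(m₀/m_f) = ln(138000/40500) = ln(3.407) = 1.2260.
v_e = Δv / ln(m₀/m_f) = 4330 / 1.2260 = 3531.9 m/s.
Isp = v_e / g₀ = 3531.9 / 9.81 = 360.0 s.

Isp ≈ 360 s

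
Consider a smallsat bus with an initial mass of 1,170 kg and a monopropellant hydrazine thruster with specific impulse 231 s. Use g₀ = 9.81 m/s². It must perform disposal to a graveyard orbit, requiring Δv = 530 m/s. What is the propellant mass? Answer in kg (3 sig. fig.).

propellant mass ≈ 244 kg

v_e = Isp · g₀ = 231 × 9.81 = 2266.1 m/s.
m₀/m_f = exp(Δv / v_e) = exp(530 / 2266.1) = exp(0.2339) = 1.2635.
m_f = 1,170 / 1.2635 = 925.999 kg, so propellant = m₀ − m_f = 1,170 − 925.999 = 244.001 kg.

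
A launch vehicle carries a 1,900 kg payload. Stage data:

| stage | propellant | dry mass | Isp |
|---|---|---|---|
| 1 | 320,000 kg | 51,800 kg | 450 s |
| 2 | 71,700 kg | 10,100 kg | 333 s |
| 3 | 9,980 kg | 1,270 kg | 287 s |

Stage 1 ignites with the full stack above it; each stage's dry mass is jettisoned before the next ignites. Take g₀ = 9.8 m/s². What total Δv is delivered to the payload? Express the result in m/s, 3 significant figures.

Δv ≈ 13700 m/s

Ignition mass of stage 1 = 320,000+51,800 + 71,700+10,100 + 9,980+1,270 + 1,900 = 466,750 kg.
Stage 1: m₀ = 466,750 kg, m_f = 466,750 − 320,000 = 146,750 kg; Δv = 450×9.8×ln(3.181) = 4410.0×1.1571 ≈ 5103 m/s.
Stage 2: m₀ = 94,950 kg, m_f = 94,950 − 71,700 = 23,250 kg; Δv = 333×9.8×ln(4.084) = 3263.4×1.4070 ≈ 4592 m/s.
Stage 3: m₀ = 13,150 kg, m_f = 13,150 − 9,980 = 3,170 kg; Δv = 287×9.8×ln(4.148) = 2812.6×1.4227 ≈ 4001 m/s.
Total Δv = 5103 + 4592 + 4001 = 13696 m/s.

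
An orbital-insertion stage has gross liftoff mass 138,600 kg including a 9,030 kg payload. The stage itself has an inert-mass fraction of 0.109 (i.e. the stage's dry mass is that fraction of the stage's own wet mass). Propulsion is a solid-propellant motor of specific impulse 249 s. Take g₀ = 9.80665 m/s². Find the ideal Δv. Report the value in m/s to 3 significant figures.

Δv ≈ 4370 m/s

Stage wet mass = m₀ − payload = 138,600 − 9,030 = 129,570 kg.
Stage dry mass = ε × stage wet mass = 0.109 × 129,570 = 14,123.1 kg.
Burnout mass m_f = stage dry + payload = 14,123.1 + 9,030 = 23,153.1 kg.
v_e = Isp · g₀ = 249 × 9.80665 = 2441.9 m/s.
Δv = v_e · ln(138,600/23,153.1) = 2441.9 × ln(5.986) = 2441.9 × 1.7895 ≈ 4370 m/s.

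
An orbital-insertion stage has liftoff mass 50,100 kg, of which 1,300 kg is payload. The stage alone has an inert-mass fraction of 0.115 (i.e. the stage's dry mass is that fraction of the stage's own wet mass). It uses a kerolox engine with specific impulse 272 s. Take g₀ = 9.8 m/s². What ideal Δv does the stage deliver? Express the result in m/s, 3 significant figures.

Δv ≈ 5280 m/s

Stage wet mass = m₀ − payload = 50,100 − 1,300 = 48,800 kg.
Stage dry mass = ε × stage wet mass = 0.115 × 48,800 = 5,612 kg.
Burnout mass m_f = stage dry + payload = 5,612 + 1,300 = 6,912 kg.
v_e = Isp · g₀ = 272 × 9.8 = 2665.6 m/s.
Δv = v_e · ln(50,100/6,912) = 2665.6 × ln(7.248) = 2665.6 × 1.9808 ≈ 5280 m/s.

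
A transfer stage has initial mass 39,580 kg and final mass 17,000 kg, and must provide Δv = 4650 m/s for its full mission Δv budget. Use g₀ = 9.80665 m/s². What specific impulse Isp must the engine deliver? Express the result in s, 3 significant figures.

ln(m₀/m_f) = ln(39580/17000) = ln(2.328) = 0.8451.
By the Tsiolkovsky rocket equation, v_e = Δv / ln(m₀/m_f) = 4650 / 0.8451 = 5502.2 m/s.
Isp = v_e / g₀ = 5502.2 / 9.80665 = 561.1 s.

Isp ≈ 561 s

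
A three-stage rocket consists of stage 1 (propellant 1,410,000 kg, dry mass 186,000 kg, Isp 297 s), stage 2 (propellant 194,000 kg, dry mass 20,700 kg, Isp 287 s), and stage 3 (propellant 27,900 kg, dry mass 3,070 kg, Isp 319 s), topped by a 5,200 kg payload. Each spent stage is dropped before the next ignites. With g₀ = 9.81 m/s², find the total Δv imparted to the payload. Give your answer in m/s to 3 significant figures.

Δv ≈ 13000 m/s

Ignition mass of stage 1 = 1,410,000+186,000 + 194,000+20,700 + 27,900+3,070 + 5,200 = 1,846,870 kg.
Stage 1: m₀ = 1,846,870 kg, m_f = 1,846,870 − 1,410,000 = 436,870 kg; Δv = 297×9.81×ln(4.228) = 2913.6×1.4416 ≈ 4200 m/s.
Stage 2: m₀ = 250,870 kg, m_f = 250,870 − 194,000 = 56,870 kg; Δv = 287×9.81×ln(4.411) = 2815.5×1.4842 ≈ 4179 m/s.
Stage 3: m₀ = 36,170 kg, m_f = 36,170 − 27,900 = 8,270 kg; Δv = 319×9.81×ln(4.374) = 3129.4×1.4756 ≈ 4618 m/s.
Total Δv = 4200 + 4179 + 4618 = 12997 m/s.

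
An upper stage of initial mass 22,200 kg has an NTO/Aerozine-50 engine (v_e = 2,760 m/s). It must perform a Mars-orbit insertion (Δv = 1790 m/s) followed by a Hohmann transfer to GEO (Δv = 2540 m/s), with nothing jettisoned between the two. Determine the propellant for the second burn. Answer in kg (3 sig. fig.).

After the first burn: m = 22200 × exp(−1790/2760.0) = 22200 × 0.52280 = 11,606.2 kg.
After the second burn: m = 11,606.2 × exp(−2540/2760.0) = 11,606.2 × 0.39840 = 4,623.91 kg.
Second-burn propellant = 11,606.2 − 4,623.91 = 6,982.29 kg.

propellant for the second burn ≈ 6980 kg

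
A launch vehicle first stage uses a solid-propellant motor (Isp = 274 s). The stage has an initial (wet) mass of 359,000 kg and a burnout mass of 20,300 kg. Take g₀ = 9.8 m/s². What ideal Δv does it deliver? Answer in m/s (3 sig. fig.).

v_e = Isp · g₀ = 274 × 9.8 = 2685.2 m/s.
Δv = v_e · ln(m₀/m_f) = 2685.2 × ln(17.68) = 2685.2 × 2.8727 ≈ 7713.8 m/s.

Δv ≈ 7710 m/s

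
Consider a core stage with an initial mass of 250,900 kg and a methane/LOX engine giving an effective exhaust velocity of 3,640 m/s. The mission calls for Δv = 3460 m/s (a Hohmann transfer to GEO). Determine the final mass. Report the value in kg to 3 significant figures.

final mass ≈ 97000 kg

Using Δv = v_e ln(m₀/m_f): m₀/m_f = exp(Δv / v_e) = exp(3460 / 3640.0) = exp(0.9505) = 2.5871.
m_f = m₀ / 2.5871 = 250,900 / 2.5871 = 96,981.2 kg.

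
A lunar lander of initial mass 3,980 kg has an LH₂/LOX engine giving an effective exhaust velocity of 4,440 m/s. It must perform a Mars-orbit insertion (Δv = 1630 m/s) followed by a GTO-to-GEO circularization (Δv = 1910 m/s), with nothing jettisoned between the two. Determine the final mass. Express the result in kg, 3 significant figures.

final mass ≈ 1790 kg

After the first burn: m = 3980 × exp(−1630/4440.0) = 3980 × 0.69273 = 2,757.07 kg.
After the second burn: m = 2,757.07 × exp(−1910/4440.0) = 2,757.07 × 0.65039 = 1,793.17 kg.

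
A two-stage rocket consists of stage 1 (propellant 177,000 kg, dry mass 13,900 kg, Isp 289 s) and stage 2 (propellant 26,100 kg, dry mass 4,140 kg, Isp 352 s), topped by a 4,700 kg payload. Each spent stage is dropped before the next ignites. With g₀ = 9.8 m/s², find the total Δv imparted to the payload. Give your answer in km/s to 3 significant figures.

Δv ≈ 9.08 km/s

Ignition mass of stage 1 = 177,000+13,900 + 26,100+4,140 + 4,700 = 225,840 kg.
Stage 1: m₀ = 225,840 kg, m_f = 225,840 − 177,000 = 48,840 kg; Δv = 289×9.8×ln(4.624) = 2832.2×1.5313 ≈ 4337 m/s.
Stage 2: m₀ = 34,940 kg, m_f = 34,940 − 26,100 = 8,840 kg; Δv = 352×9.8×ln(3.952) = 3449.6×1.3743 ≈ 4741 m/s.
Total Δv = 4337 + 4741 = 9078 m/s.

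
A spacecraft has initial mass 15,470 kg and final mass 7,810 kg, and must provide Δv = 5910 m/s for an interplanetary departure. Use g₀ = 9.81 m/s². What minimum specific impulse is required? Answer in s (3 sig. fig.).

ln(m₀/m_f) = ln(15470/7810) = ln(1.981) = 0.6835.
By the Tsiolkovsky rocket equation, v_e = Δv / ln(m₀/m_f) = 5910 / 0.6835 = 8646.7 m/s.
Isp = v_e / g₀ = 8646.7 / 9.81 = 881.4 s.

Isp ≈ 881 s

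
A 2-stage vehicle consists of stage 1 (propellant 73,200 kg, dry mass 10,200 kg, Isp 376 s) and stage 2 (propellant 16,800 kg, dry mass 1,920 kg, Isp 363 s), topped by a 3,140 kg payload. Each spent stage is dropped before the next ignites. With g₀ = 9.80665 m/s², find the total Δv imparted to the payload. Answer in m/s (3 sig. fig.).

Ignition mass of stage 1 = 73,200+10,200 + 16,800+1,920 + 3,140 = 105,260 kg.
Stage 1: m₀ = 105,260 kg, m_f = 105,260 − 73,200 = 32,060 kg; Δv = 376×9.80665×ln(3.283) = 3687.3×1.1888 ≈ 4384 m/s.
Stage 2: m₀ = 21,860 kg, m_f = 21,860 − 16,800 = 5,060 kg; Δv = 363×9.80665×ln(4.32) = 3559.8×1.4633 ≈ 5209 m/s.
Total Δv = 4384 + 5209 = 9593 m/s.

Δv ≈ 9590 m/s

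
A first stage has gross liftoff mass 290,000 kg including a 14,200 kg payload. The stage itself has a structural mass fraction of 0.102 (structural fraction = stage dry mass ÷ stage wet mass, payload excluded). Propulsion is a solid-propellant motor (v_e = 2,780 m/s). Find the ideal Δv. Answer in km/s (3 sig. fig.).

Δv ≈ 5.35 km/s

Stage wet mass = m₀ − payload = 290,000 − 14,200 = 275,800 kg.
Stage dry mass = ε × stage wet mass = 0.102 × 275,800 = 28,131.6 kg.
Burnout mass m_f = stage dry + payload = 28,131.6 + 14,200 = 42,331.6 kg.
Rocket equation: Δv = v_e · ln(290,000/42,331.6) = 2780.0 × ln(6.851) = 2780.0 × 1.9243 ≈ 5350 m/s.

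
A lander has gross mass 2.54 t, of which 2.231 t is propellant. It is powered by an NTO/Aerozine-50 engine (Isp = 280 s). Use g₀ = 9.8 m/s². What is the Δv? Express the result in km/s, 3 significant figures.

v_e = Isp · g₀ = 280 × 9.8 = 2744.0 m/s.
m_f = m₀ − m_prop = 2.54 − 2.231 = 0.309 t.
From the ideal rocket equation, Δv = v_e · ln(m₀/m_f) = 2744.0 × ln(8.22) = 2744.0 × 2.1066 ≈ 5780.5 m/s.

Δv ≈ 5.78 km/s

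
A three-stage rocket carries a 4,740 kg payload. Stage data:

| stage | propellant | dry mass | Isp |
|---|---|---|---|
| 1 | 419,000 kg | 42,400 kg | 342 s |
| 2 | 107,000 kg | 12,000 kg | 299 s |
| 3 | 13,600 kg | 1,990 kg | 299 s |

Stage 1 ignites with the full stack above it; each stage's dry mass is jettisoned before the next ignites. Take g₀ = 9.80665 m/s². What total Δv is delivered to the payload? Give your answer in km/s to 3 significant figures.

Ignition mass of stage 1 = 419,000+42,400 + 107,000+12,000 + 13,600+1,990 + 4,740 = 600,730 kg.
Stage 1: m₀ = 600,730 kg, m_f = 600,730 − 419,000 = 181,730 kg; Δv = 342×9.80665×ln(3.306) = 3353.9×1.1956 ≈ 4010 m/s.
Stage 2: m₀ = 139,330 kg, m_f = 139,330 − 107,000 = 32,330 kg; Δv = 299×9.80665×ln(4.31) = 2932.2×1.4608 ≈ 4283 m/s.
Stage 3: m₀ = 20,330 kg, m_f = 20,330 − 13,600 = 6,730 kg; Δv = 299×9.80665×ln(3.021) = 2932.2×1.1055 ≈ 3242 m/s.
Total Δv = 4010 + 4283 + 3242 = 11535 m/s.

Δv ≈ 11.5 km/s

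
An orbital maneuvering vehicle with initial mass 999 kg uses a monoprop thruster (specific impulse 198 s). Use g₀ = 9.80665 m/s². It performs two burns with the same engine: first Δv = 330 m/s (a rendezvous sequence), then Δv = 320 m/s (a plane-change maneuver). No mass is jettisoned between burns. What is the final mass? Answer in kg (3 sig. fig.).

final mass ≈ 715 kg

v_e = Isp · g₀ = 198 × 9.80665 = 1941.7 m/s.
After the first burn: m = 999 × exp(−330/1941.7) = 999 × 0.84370 = 842.856 kg.
After the second burn: m = 842.856 × exp(−320/1941.7) = 842.856 × 0.84806 = 714.792 kg.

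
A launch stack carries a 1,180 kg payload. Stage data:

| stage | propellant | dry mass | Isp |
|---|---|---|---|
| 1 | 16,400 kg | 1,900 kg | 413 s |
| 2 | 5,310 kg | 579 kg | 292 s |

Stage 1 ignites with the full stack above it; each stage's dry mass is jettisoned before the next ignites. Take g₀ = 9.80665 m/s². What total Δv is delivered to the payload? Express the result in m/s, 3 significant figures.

Δv ≈ 8190 m/s

Ignition mass of stage 1 = 16,400+1,900 + 5,310+579 + 1,180 = 25,369 kg.
Stage 1: m₀ = 25,369 kg, m_f = 25,369 − 16,400 = 8,969 kg; Δv = 413×9.80665×ln(2.829) = 4050.1×1.0398 ≈ 4211 m/s.
Stage 2: m₀ = 7,069 kg, m_f = 7,069 − 5,310 = 1,759 kg; Δv = 292×9.80665×ln(4.019) = 2863.5×1.3910 ≈ 3983 m/s.
Total Δv = 4211 + 3983 = 8194 m/s.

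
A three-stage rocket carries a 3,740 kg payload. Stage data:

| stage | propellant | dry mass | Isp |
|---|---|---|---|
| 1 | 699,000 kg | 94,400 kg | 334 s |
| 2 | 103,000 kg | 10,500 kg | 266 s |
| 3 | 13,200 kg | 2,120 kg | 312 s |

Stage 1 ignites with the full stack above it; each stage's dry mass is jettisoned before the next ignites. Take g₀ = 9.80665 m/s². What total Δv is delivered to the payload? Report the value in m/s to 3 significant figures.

Ignition mass of stage 1 = 699,000+94,400 + 103,000+10,500 + 13,200+2,120 + 3,740 = 925,960 kg.
Stage 1: m₀ = 925,960 kg, m_f = 925,960 − 699,000 = 226,960 kg; Δv = 334×9.80665×ln(4.08) = 3275.4×1.4061 ≈ 4605 m/s.
Stage 2: m₀ = 132,560 kg, m_f = 132,560 − 103,000 = 29,560 kg; Δv = 266×9.80665×ln(4.484) = 2608.6×1.5006 ≈ 3914 m/s.
Stage 3: m₀ = 19,060 kg, m_f = 19,060 − 13,200 = 5,860 kg; Δv = 312×9.80665×ln(3.253) = 3059.7×1.1794 ≈ 3609 m/s.
Total Δv = 4605 + 3914 + 3609 = 12128 m/s.

Δv ≈ 12100 m/s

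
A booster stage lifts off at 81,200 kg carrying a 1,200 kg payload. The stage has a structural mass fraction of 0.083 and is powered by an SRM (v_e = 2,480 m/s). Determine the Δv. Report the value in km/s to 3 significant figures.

Δv ≈ 5.80 km/s

Stage wet mass = m₀ − payload = 81,200 − 1,200 = 80,000 kg.
Stage dry mass = ε × stage wet mass = 0.083 × 80,000 = 6,640 kg.
Burnout mass m_f = stage dry + payload = 6,640 + 1,200 = 7,840 kg.
Δv = v_e · ln(81,200/7,840) = 2480.0 × ln(10.36) = 2480.0 × 2.3377 ≈ 5797 m/s.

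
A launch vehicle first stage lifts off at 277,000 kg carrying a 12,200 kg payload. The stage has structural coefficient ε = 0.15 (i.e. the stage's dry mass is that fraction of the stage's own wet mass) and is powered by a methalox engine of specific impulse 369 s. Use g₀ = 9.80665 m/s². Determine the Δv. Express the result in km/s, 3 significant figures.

Stage wet mass = m₀ − payload = 277,000 − 12,200 = 264,800 kg.
Stage dry mass = ε × stage wet mass = 0.15 × 264,800 = 39,720 kg.
Burnout mass m_f = stage dry + payload = 39,720 + 12,200 = 51,920 kg.
v_e = Isp · g₀ = 369 × 9.80665 = 3618.7 m/s.
Δv = v_e · ln(277,000/51,920) = 3618.7 × ln(5.335) = 3618.7 × 1.6743 ≈ 6059 m/s.

Δv ≈ 6.06 km/s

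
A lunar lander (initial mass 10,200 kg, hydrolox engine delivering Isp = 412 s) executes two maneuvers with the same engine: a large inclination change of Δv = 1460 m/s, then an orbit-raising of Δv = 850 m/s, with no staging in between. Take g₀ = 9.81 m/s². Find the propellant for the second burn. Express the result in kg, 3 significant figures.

v_e = Isp · g₀ = 412 × 9.81 = 4041.7 m/s.
After the first burn: m = 10200 × exp(−1460/4041.7) = 10200 × 0.69682 = 7,107.56 kg.
After the second burn: m = 7,107.56 × exp(−850/4041.7) = 7,107.56 × 0.81034 = 5,759.54 kg.
Second-burn propellant = 7,107.56 − 5,759.54 = 1,348.02 kg.

propellant for the second burn ≈ 1350 kg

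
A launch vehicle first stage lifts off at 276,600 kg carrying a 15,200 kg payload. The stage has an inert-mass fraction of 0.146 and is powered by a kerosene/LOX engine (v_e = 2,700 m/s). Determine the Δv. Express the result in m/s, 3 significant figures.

Stage wet mass = m₀ − payload = 276,600 − 15,200 = 261,400 kg.
Stage dry mass = ε × stage wet mass = 0.146 × 261,400 = 38,164.4 kg.
Burnout mass m_f = stage dry + payload = 38,164.4 + 15,200 = 53,364.4 kg.
Δv = v_e · ln(276,600/53,364.4) = 2700.0 × ln(5.183) = 2700.0 × 1.6454 ≈ 4443 m/s.

Δv ≈ 4440 m/s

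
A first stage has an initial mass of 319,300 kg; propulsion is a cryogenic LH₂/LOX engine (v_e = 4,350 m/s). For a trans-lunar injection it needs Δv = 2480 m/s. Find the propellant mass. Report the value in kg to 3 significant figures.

m₀/m_f = exp(Δv / v_e) = exp(2480 / 4350.0) = exp(0.5701) = 1.7685.
m_f = 319,300 / 1.7685 = 180,548 kg, so propellant = m₀ − m_f = 319,300 − 180,548 = 138,752 kg.

propellant mass ≈ 139000 kg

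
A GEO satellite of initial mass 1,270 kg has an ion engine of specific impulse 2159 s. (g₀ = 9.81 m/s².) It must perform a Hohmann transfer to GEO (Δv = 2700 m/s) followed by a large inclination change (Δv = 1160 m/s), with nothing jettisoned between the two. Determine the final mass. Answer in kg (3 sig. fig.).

final mass ≈ 1060 kg

v_e = Isp · g₀ = 2159 × 9.81 = 21179.8 m/s.
After the first burn: m = 1270 × exp(−2700/21179.8) = 1270 × 0.88031 = 1,117.99 kg.
After the second burn: m = 1,117.99 × exp(−1160/21179.8) = 1,117.99 × 0.94670 = 1,058.4 kg.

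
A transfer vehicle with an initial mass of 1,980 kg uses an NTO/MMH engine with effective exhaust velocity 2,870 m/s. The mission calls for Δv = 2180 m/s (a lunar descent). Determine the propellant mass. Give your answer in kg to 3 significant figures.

Rocket equation: m₀/m_f = exp(Δv / v_e) = exp(2180 / 2870.0) = exp(0.7596) = 2.1374.
m_f = 1,980 / 2.1374 = 926.359 kg, so propellant = m₀ − m_f = 1,980 − 926.359 = 1,053.641 kg.

propellant mass ≈ 1050 kg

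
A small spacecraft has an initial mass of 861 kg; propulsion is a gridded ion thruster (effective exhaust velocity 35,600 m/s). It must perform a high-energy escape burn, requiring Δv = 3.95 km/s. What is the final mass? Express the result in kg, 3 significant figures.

final mass ≈ 771 kg

From the ideal rocket equation, m₀/m_f = exp(Δv / v_e) = exp(3950 / 35600.0) = exp(0.1110) = 1.1173.
m_f = m₀ / 1.1173 = 861 / 1.1173 = 770.608 kg.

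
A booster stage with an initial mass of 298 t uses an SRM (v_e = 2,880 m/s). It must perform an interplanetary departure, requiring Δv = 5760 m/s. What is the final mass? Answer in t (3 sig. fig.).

final mass ≈ 40.3 t

m₀/m_f = exp(Δv / v_e) = exp(5760 / 2880.0) = exp(2.0000) = 7.3891.
m_f = m₀ / 7.3891 = 298 / 7.3891 = 40.3297 t.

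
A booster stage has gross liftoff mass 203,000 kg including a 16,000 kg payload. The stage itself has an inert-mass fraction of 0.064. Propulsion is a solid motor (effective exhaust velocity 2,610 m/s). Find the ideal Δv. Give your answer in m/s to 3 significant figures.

Δv ≈ 5170 m/s

Stage wet mass = m₀ − payload = 203,000 − 16,000 = 187,000 kg.
Stage dry mass = ε × stage wet mass = 0.064 × 187,000 = 11,968 kg.
Burnout mass m_f = stage dry + payload = 11,968 + 16,000 = 27,968 kg.
Using Δv = v_e ln(m₀/m_f): Δv = v_e · ln(203,000/27,968) = 2610.0 × ln(7.258) = 2610.0 × 1.9821 ≈ 5173 m/s.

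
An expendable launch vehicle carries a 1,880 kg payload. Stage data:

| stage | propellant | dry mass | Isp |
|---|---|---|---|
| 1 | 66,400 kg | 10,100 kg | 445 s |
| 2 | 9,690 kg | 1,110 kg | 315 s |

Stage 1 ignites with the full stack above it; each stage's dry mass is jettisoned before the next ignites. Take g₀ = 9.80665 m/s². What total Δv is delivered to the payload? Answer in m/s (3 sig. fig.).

Δv ≈ 10400 m/s

Ignition mass of stage 1 = 66,400+10,100 + 9,690+1,110 + 1,880 = 89,180 kg.
Stage 1: m₀ = 89,180 kg, m_f = 89,180 − 66,400 = 22,780 kg; Δv = 445×9.80665×ln(3.915) = 4364.0×1.3648 ≈ 5956 m/s.
Stage 2: m₀ = 12,680 kg, m_f = 12,680 − 9,690 = 2,990 kg; Δv = 315×9.80665×ln(4.241) = 3089.1×1.4448 ≈ 4463 m/s.
Total Δv = 5956 + 4463 = 10419 m/s.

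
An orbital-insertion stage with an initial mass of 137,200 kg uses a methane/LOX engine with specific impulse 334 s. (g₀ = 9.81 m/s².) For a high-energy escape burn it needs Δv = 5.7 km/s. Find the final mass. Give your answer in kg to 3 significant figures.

final mass ≈ 24100 kg

v_e = Isp · g₀ = 334 × 9.81 = 3276.5 m/s.
m₀/m_f = exp(Δv / v_e) = exp(5700 / 3276.5) = exp(1.7396) = 5.6953.
m_f = m₀ / 5.6953 = 137,200 / 5.6953 = 24,090 kg.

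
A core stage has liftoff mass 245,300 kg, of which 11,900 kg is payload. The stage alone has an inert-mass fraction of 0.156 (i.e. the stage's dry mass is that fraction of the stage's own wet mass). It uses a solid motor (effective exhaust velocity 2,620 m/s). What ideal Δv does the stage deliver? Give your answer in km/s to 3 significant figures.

Δv ≈ 4.26 km/s

Stage wet mass = m₀ − payload = 245,300 − 11,900 = 233,400 kg.
Stage dry mass = ε × stage wet mass = 0.156 × 233,400 = 36,410.4 kg.
Burnout mass m_f = stage dry + payload = 36,410.4 + 11,900 = 48,310.4 kg.
Δv = v_e · ln(245,300/48,310.4) = 2620.0 × ln(5.078) = 2620.0 × 1.6248 ≈ 4257 m/s.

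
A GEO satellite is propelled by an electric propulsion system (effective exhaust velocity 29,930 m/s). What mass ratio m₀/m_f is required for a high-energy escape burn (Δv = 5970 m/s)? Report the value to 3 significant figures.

m₀/m_f = exp(Δv / v_e) = exp(5970 / 29930.0) = exp(0.1995) = 1.2207.

mass ratio ≈ 1.22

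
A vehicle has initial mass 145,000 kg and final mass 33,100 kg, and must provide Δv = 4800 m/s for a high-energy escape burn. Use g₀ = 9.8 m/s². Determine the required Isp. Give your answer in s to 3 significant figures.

ln(m₀/m_f) = ln(145000/33100) = ln(4.381) = 1.4772.
v_e = Δv / ln(m₀/m_f) = 4800 / 1.4772 = 3249.4 m/s.
Isp = v_e / g₀ = 3249.4 / 9.8 = 331.6 s.

Isp ≈ 332 s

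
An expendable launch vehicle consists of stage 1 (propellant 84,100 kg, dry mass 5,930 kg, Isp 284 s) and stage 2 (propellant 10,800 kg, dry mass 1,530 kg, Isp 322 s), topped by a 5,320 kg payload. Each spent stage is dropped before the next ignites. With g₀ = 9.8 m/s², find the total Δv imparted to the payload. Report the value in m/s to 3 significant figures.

Δv ≈ 7210 m/s

Ignition mass of stage 1 = 84,100+5,930 + 10,800+1,530 + 5,320 = 107,680 kg.
Stage 1: m₀ = 107,680 kg, m_f = 107,680 − 84,100 = 23,580 kg; Δv = 284×9.8×ln(4.567) = 2783.2×1.5188 ≈ 4227 m/s.
Stage 2: m₀ = 17,650 kg, m_f = 17,650 − 10,800 = 6,850 kg; Δv = 322×9.8×ln(2.577) = 3155.6×0.9465 ≈ 2987 m/s.
Total Δv = 4227 + 2987 = 7214 m/s.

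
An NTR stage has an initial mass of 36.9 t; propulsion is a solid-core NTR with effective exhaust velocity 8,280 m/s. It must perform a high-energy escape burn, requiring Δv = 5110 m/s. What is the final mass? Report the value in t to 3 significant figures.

final mass ≈ 19.9 t

By the Tsiolkovsky rocket equation, m₀/m_f = exp(Δv / v_e) = exp(5110 / 8280.0) = exp(0.6171) = 1.8536.
m_f = m₀ / 1.8536 = 36.9 / 1.8536 = 19.9072 t.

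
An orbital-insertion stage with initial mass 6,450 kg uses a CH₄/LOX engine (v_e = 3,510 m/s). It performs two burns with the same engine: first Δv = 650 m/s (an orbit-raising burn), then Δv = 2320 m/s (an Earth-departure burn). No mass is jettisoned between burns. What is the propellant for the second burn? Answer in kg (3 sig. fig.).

propellant for the second burn ≈ 2590 kg

After the first burn: m = 6450 × exp(−650/3510.0) = 6450 × 0.83095 = 5,359.63 kg.
After the second burn: m = 5,359.63 × exp(−2320/3510.0) = 5,359.63 × 0.51635 = 2,767.44 kg.
Second-burn propellant = 5,359.63 − 2,767.44 = 2,592.19 kg.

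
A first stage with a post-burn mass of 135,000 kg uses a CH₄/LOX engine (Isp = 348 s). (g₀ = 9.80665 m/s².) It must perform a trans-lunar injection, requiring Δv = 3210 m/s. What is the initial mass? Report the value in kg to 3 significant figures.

initial mass ≈ 346000 kg

v_e = Isp · g₀ = 348 × 9.80665 = 3412.7 m/s.
By the Tsiolkovsky rocket equation, m₀/m_f = exp(Δv / v_e) = exp(3210 / 3412.7) = exp(0.9406) = 2.5615.
m₀ = m_f × 2.5615 = 135,000 × 2.5615 = 345,803 kg.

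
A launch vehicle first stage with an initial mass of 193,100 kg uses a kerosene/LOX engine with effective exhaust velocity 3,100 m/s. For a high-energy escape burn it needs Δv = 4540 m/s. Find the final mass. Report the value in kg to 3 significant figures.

Rocket equation: m₀/m_f = exp(Δv / v_e) = exp(4540 / 3100.0) = exp(1.4645) = 4.3254.
m_f = m₀ / 4.3254 = 193,100 / 4.3254 = 44,643.3 kg.

final mass ≈ 44600 kg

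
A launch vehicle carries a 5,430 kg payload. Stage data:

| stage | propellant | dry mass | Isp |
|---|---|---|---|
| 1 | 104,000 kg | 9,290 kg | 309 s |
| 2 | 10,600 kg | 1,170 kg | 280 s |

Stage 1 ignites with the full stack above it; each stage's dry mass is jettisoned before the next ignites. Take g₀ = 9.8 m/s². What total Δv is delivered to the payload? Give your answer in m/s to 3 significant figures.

Δv ≈ 7460 m/s

Ignition mass of stage 1 = 104,000+9,290 + 10,600+1,170 + 5,430 = 130,490 kg.
Stage 1: m₀ = 130,490 kg, m_f = 130,490 − 104,000 = 26,490 kg; Δv = 309×9.8×ln(4.926) = 3028.2×1.5945 ≈ 4829 m/s.
Stage 2: m₀ = 17,200 kg, m_f = 17,200 − 10,600 = 6,600 kg; Δv = 280×9.8×ln(2.606) = 2744.0×0.9578 ≈ 2628 m/s.
Total Δv = 4829 + 2628 = 7457 m/s.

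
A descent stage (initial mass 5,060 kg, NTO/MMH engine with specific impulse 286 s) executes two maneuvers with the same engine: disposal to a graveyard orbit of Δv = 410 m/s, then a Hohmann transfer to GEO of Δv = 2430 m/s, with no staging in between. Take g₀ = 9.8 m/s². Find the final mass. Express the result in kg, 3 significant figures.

final mass ≈ 1840 kg

v_e = Isp · g₀ = 286 × 9.8 = 2802.8 m/s.
After the first burn: m = 5060 × exp(−410/2802.8) = 5060 × 0.86391 = 4,371.38 kg.
After the second burn: m = 4,371.38 × exp(−2430/2802.8) = 4,371.38 × 0.42021 = 1,836.9 kg.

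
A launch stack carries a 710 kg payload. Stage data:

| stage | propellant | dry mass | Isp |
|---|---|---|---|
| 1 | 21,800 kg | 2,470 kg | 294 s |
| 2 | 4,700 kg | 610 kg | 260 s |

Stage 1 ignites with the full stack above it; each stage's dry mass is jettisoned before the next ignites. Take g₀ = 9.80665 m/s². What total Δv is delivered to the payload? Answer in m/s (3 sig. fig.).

Δv ≈ 7540 m/s

Ignition mass of stage 1 = 21,800+2,470 + 4,700+610 + 710 = 30,290 kg.
Stage 1: m₀ = 30,290 kg, m_f = 30,290 − 21,800 = 8,490 kg; Δv = 294×9.80665×ln(3.568) = 2883.2×1.2719 ≈ 3667 m/s.
Stage 2: m₀ = 6,020 kg, m_f = 6,020 − 4,700 = 1,320 kg; Δv = 260×9.80665×ln(4.561) = 2549.7×1.5175 ≈ 3869 m/s.
Total Δv = 3667 + 3869 = 7536 m/s.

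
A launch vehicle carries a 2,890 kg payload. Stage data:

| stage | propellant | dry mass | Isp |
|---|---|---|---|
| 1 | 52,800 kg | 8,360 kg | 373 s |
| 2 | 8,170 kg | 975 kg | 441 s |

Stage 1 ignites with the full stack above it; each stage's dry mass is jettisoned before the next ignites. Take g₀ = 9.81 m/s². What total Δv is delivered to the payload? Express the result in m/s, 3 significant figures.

Δv ≈ 9590 m/s

Ignition mass of stage 1 = 52,800+8,360 + 8,170+975 + 2,890 = 73,195 kg.
Stage 1: m₀ = 73,195 kg, m_f = 73,195 − 52,800 = 20,395 kg; Δv = 373×9.81×ln(3.589) = 3659.1×1.2778 ≈ 4676 m/s.
Stage 2: m₀ = 12,035 kg, m_f = 12,035 − 8,170 = 3,865 kg; Δv = 441×9.81×ln(3.114) = 4326.2×1.1359 ≈ 4914 m/s.
Total Δv = 4676 + 4914 = 9590 m/s.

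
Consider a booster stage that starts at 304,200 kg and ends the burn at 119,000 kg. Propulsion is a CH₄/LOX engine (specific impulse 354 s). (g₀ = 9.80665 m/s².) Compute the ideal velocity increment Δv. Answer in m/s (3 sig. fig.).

Δv ≈ 3260 m/s

v_e = Isp · g₀ = 354 × 9.80665 = 3471.6 m/s.
Using Δv = v_e ln(m₀/m_f): Δv = v_e · ln(m₀/m_f) = 3471.6 × ln(2.556) = 3471.6 × 0.9386 ≈ 3258.3 m/s.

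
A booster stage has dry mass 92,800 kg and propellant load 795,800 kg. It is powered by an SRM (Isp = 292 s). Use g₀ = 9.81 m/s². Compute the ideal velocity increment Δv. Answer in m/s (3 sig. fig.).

v_e = Isp · g₀ = 292 × 9.81 = 2864.5 m/s.
m₀ = m_dry + m_prop = 92,800 + 795,800 = 888,600 kg.
Using Δv = v_e ln(m₀/m_f): Δv = v_e · ln(m₀/m_f) = 2864.5 × ln(9.575) = 2864.5 × 2.2592 ≈ 6471.5 m/s.

Δv ≈ 6470 m/s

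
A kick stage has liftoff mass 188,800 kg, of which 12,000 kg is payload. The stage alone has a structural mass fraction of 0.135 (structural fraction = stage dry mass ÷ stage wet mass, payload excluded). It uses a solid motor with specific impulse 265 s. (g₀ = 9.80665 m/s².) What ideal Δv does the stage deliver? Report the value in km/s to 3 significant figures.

Stage wet mass = m₀ − payload = 188,800 − 12,000 = 176,800 kg.
Stage dry mass = ε × stage wet mass = 0.135 × 176,800 = 23,868 kg.
Burnout mass m_f = stage dry + payload = 23,868 + 12,000 = 35,868 kg.
v_e = Isp · g₀ = 265 × 9.80665 = 2598.8 m/s.
Using Δv = v_e ln(m₀/m_f): Δv = v_e · ln(188,800/35,868) = 2598.8 × ln(5.264) = 2598.8 × 1.6608 ≈ 4316 m/s.

Δv ≈ 4.32 km/s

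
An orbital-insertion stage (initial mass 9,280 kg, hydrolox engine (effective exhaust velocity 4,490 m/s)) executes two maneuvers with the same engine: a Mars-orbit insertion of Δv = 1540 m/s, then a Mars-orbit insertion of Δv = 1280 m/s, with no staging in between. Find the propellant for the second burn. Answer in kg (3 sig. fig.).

propellant for the second burn ≈ 1630 kg

After the first burn: m = 9280 × exp(−1540/4490.0) = 9280 × 0.70965 = 6,585.55 kg.
After the second burn: m = 6,585.55 × exp(−1280/4490.0) = 6,585.55 × 0.75196 = 4,952.07 kg.
Second-burn propellant = 6,585.55 − 4,952.07 = 1,633.48 kg.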